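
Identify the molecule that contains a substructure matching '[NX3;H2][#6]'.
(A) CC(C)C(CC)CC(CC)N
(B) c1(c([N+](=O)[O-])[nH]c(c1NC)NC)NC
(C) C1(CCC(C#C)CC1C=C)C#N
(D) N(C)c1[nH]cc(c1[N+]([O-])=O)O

[NX3;H2][#6] describes a trivalent nitrogen with two H attached to carbon (a primary amine).
(A) contains a primary amino group (-NH2), which satisfies every atom and bond constraint.
(B) has an N-methylamino group (-NHCH3) but the nitrogen bears two carbons and only one H (H1), not H2.
(C) has a nitrile (-C#N) but the nitrogen is NX1 (triple-bonded), not NX3 with two H.
(D) has an N-methylamino group (-NHCH3) but the nitrogen bears two carbons and only one H (H1), not H2.
So the answer is (A).

A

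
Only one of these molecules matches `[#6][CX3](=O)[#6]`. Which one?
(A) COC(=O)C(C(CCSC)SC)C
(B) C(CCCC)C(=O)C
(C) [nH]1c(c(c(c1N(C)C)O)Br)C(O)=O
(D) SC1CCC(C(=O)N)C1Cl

[#6][CX3](=O)[#6] describes a carbonyl carbon (no H) flanked by two carbons (a ketone).
(A) has a methyl-ester group (-C(=O)OCH3) but one neighbour of the carbonyl carbon is O, not C.
(B) contains an acetyl/ketone group (-C(=O)CH3), which satisfies every atom and bond constraint.
(C) has a carboxylic acid group (-C(=O)OH) but one neighbour of the carbonyl carbon is O, not C.
(D) has a primary amide (-C(=O)NH2) but one neighbour of the carbonyl carbon is N, not C.
So the answer is (B).

B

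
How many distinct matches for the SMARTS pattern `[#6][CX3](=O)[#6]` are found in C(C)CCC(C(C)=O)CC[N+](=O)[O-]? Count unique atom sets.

[#6][CX3](=O)[#6] is the SMARTS for a ketone: a carbonyl carbon (no H) flanked by two carbons.
Exactly one fragment in the molecule meets all constraints, giving 1 match.

1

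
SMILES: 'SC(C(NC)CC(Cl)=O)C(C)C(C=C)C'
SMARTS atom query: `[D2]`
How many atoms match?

3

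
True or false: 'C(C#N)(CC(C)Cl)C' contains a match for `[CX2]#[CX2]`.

False

The pattern [CX2]#[CX2] describes a carbon-carbon triple bond — an alkyne.
The closest candidate here is a nitrile (-C#N), but the triple bond is C#N, not C#C. No other fragment satisfies the full query, so there is no match.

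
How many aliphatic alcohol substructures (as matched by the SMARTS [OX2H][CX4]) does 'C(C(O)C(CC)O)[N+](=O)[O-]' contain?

2

[OX2H][CX4] is the SMARTS for an aliphatic alcohol: a hydroxyl oxygen bound to an sp3 (X4) carbon.
The molecule carries 2 separate instances of a hydroxyl group (-OH) meeting every constraint; each maps to a distinct set of atoms, giving 2 matches.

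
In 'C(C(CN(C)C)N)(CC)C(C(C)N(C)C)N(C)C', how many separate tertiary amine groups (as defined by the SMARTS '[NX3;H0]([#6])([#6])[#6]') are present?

[NX3;H0]([#6])([#6])[#6] is the SMARTS for a tertiary amine: a trivalent nitrogen with no H, bonded to three carbons.
The molecule carries 3 separate instances of a dimethylamino group (-N(CH3)2) meeting every constraint; each maps to a distinct set of atoms, giving 3 matches.

3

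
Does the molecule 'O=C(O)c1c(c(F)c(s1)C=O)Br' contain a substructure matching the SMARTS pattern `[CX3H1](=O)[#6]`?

Yes

The pattern [CX3H1](=O)[#6] describes an sp2 carbon with one H, double-bonded to O and single-bonded to carbon — an aldehyde.
The molecule carries an aldehyde (-CHO), whose atoms satisfy every constraint of the query, so the pattern matches.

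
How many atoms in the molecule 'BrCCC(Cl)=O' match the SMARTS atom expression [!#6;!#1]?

3

The query [!#6;!#1] means: not carbon and not hydrogen — any heteroatom.
Check the 6 heavy atoms by environment: 3× C → no; 1× O → match; 1× Cl → match; 1× Br → match.
Summing the matching environments: 1 + 1 + 1 = 3 matching atoms.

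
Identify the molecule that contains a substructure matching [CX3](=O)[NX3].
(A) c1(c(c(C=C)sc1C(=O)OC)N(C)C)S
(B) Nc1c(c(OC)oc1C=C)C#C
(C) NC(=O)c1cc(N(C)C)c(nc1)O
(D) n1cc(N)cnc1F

[CX3](=O)[NX3] describes a carbonyl carbon bonded to a trivalent nitrogen (an amide).
(A) has a methyl-ester group (-C(=O)OCH3) but the carbonyl is bonded to O, not to an NX3 nitrogen.
(B) has a primary amino group (-NH2) but the -NH2 is not attached to a carbonyl carbon.
(C) contains a primary amide (-C(=O)NH2), which satisfies every atom and bond constraint.
(D) has a primary amino group (-NH2) but the -NH2 is not attached to a carbonyl carbon.
So the answer is (C).

C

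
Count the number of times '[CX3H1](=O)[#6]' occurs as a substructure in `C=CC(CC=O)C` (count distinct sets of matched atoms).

1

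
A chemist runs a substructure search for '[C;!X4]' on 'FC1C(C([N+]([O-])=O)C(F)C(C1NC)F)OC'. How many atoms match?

0

Check the 16 heavy atoms by environment: 8× C (X4) → no; 1× N (charge +1, X3) → no; 1× O (charge -1, X1) → no; 1× O (X1) → no; 1× N (X3) → no; 3× F (X1) → no; 1× O (X2) → no.
No environment satisfies the query, so 0 matching atoms.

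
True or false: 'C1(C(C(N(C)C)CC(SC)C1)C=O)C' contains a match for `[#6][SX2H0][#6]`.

The pattern [#6][SX2H0][#6] describes an aliphatic sulfur bridging two carbons with no H on the sulfur — a thioether.
The molecule carries a methylthio ether (-SCH3), whose atoms satisfy every constraint of the query, so the pattern matches.

True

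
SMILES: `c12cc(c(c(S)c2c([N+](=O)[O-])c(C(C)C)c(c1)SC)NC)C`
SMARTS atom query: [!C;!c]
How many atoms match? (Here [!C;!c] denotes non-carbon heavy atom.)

6

The query [!C;!c] means: neither aliphatic nor aromatic carbon — same as [!#6].
Check the 22 heavy atoms by environment: 10× c (aromatic) → no; 6× C → no; 2× S → match; 1× N (charge +1) → match; 1× O (charge -1) → match; 1× O → match; 1× N → match.
Summing the matching environments: 2 + 1 + 1 + 1 + 1 = 6 matching atoms.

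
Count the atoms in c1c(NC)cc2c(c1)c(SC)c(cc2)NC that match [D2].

8

The query [D2] means: atom with exactly two heavy-atom neighbours.
Check the 16 heavy atoms by environment: 5× c (aromatic, D3) → no; 5× c (aromatic, D2) → match; 1× S (D2) → match; 3× C (D1) → no; 2× N (D2) → match.
Summing the matching environments: 5 + 1 + 2 = 8 matching atoms.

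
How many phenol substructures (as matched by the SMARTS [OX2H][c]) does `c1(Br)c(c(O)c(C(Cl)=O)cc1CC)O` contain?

[OX2H][c] is the SMARTS for a phenol: a hydroxyl oxygen attached to an aromatic carbon.
The molecule carries 2 separate instances of a hydroxyl group (-OH) meeting every constraint; each maps to a distinct set of atoms, giving 2 matches.

2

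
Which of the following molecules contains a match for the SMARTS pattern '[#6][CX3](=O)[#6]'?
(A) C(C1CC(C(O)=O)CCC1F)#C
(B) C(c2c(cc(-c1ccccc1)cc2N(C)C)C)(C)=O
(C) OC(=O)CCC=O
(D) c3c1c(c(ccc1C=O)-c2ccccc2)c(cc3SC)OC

[#6][CX3](=O)[#6] describes a carbonyl carbon (no H) flanked by two carbons (a ketone).
(A) has a carboxylic acid group (-C(=O)OH) but one neighbour of the carbonyl carbon is O, not C.
(B) contains an acetyl/ketone group (-C(=O)CH3), which satisfies every atom and bond constraint.
(C) has a carboxylic acid group (-C(=O)OH) but one neighbour of the carbonyl carbon is O, not C.
(D) has an aldehyde (-CHO) but the carbonyl carbon has H1, so it is not flanked by two carbons.
So the answer is (B).

B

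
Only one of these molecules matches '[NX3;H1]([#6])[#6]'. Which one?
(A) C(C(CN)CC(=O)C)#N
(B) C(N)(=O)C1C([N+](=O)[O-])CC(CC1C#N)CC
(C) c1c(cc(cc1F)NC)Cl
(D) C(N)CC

[NX3;H1]([#6])[#6] describes a trivalent nitrogen with one H, bonded to two carbons (a secondary amine).
(A) has a primary amino group (-NH2) but the nitrogen has H2 and only one carbon neighbour.
(B) has a primary amide (-C(=O)NH2) but the -C(=O)NH2 nitrogen has H2, not H1.
(C) contains an N-methylamino group (-NHCH3), which satisfies every atom and bond constraint.
(D) has a primary amino group (-NH2) but the nitrogen has H2 and only one carbon neighbour.
So the answer is (C).

C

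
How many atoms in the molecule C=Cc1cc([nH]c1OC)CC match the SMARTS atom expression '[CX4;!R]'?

3

The query [CX4;!R] means: aliphatic carbon with four total connections, not in a ring.
Check the 11 heavy atoms by environment: 1× n (aromatic, X3, in 5-ring) → no; 4× c (aromatic, X3, in 5-ring) → no; 3× C (X4, acyclic) → match; 1× O (X2, acyclic) → no; 2× C (X3, acyclic) → no.
That gives 3 matching atoms.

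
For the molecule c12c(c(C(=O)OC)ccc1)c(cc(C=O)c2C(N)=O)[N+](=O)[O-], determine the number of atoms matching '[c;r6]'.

Check the 22 heavy atoms by environment: 10× c (aromatic, in 6-ring) → match; 4× C (acyclic) → no; 5× O (acyclic) → no; 1× N (acyclic) → no; 1× N (charge +1, acyclic) → no; 1× O (charge -1, acyclic) → no.
That gives 10 matching atoms.

10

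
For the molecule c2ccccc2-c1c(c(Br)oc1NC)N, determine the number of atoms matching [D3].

5

The query [D3] means: atom with exactly three heavy-atom neighbours.
Check the 15 heavy atoms by environment: 1× o (aromatic, D2) → no; 5× c (aromatic, D3) → match; 5× c (aromatic, D2) → no; 1× Br (D1) → no; 1× N (D1) → no; 1× N (D2) → no; 1× C (D1) → no.
That gives 5 matching atoms.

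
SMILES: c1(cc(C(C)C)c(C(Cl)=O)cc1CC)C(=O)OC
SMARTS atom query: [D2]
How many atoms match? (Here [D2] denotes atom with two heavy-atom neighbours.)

4

Check the 18 heavy atoms by environment: 4× c (aromatic, D3) → no; 2× c (aromatic, D2) → match; 3× C (D3) → no; 2× O (D1) → no; 1× Cl (D1) → no; 4× C (D1) → no; 1× C (D2) → match; 1× O (D2) → match.
Summing the matching environments: 2 + 1 + 1 = 4 matching atoms.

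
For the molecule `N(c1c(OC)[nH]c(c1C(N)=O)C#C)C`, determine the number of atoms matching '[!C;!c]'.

The query [!C;!c] means: neither aliphatic nor aromatic carbon — same as [!#6].
Check the 14 heavy atoms by environment: 1× n (aromatic) → match; 4× c (aromatic) → no; 5× C → no; 2× O → match; 2× N → match.
Summing the matching environments: 1 + 2 + 2 = 5 matching atoms.

5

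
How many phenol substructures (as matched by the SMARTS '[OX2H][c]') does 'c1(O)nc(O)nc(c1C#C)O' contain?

3

[OX2H][c] is the SMARTS for a phenol: a hydroxyl oxygen attached to an aromatic carbon.
The molecule carries 3 separate instances of a hydroxyl group (-OH) meeting every constraint; each maps to a distinct set of atoms, giving 3 matches.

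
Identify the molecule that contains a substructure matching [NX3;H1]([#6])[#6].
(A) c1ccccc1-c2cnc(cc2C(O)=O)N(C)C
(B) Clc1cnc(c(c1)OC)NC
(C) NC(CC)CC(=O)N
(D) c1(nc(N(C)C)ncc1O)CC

B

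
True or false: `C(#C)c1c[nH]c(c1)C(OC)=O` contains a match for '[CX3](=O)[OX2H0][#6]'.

True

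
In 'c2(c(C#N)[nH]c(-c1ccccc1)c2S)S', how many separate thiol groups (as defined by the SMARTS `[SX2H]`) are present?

2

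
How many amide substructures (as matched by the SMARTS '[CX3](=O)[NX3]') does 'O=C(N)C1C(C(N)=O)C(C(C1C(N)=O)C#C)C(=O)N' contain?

[CX3](=O)[NX3] is the SMARTS for an amide: a carbonyl carbon bonded to a trivalent nitrogen.
The molecule carries 4 separate instances of a primary amide (-C(=O)NH2) meeting every constraint; each maps to a distinct set of atoms, giving 4 matches.

4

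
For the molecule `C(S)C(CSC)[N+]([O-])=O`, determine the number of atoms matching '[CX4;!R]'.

4

The query [CX4;!R] means: aliphatic carbon with four total connections, not in a ring.
Check the 9 heavy atoms by environment: 4× C (X4, acyclic) → match; 1× N (charge +1, X3, acyclic) → no; 1× O (charge -1, X1, acyclic) → no; 1× O (X1, acyclic) → no; 2× S (X2, acyclic) → no.
That gives 4 matching atoms.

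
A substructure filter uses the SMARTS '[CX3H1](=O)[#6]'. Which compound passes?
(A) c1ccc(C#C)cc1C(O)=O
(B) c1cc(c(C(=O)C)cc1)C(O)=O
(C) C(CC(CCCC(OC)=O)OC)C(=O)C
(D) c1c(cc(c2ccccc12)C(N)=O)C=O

[CX3H1](=O)[#6] describes an sp2 carbon with one H, double-bonded to O and single-bonded to carbon (an aldehyde).
(A) has a carboxylic acid group (-C(=O)OH) but the carbonyl carbon has H0 and is bonded to O, not H1.
(B) has a carboxylic acid group (-C(=O)OH) but the carbonyl carbon has H0 and is bonded to O, not H1.
(C) has a methyl-ester group (-C(=O)OCH3) but the carbonyl carbon has H0, not H1.
(D) contains an aldehyde (-CHO), which satisfies every atom and bond constraint.
So the answer is (D).

D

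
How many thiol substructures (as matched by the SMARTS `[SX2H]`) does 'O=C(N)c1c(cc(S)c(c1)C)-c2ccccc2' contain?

1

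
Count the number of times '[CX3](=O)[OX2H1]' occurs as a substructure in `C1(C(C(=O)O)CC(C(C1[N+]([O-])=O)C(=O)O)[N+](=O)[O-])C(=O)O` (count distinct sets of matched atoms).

[CX3](=O)[OX2H1] is the SMARTS for a carboxylic acid: an sp2 carbon double-bonded to O and single-bonded to an -OH oxygen.
The molecule carries 3 separate instances of a carboxylic acid group (-C(=O)OH) meeting every constraint; each maps to a distinct set of atoms, giving 3 matches.

3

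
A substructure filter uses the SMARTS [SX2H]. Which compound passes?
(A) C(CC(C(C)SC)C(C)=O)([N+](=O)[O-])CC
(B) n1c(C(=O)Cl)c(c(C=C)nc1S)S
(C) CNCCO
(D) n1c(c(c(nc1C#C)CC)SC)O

B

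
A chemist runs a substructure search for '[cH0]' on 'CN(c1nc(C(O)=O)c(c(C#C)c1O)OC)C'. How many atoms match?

5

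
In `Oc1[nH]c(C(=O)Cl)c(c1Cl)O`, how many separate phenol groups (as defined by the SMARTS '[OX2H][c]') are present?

[OX2H][c] is the SMARTS for a phenol: a hydroxyl oxygen attached to an aromatic carbon.
The molecule carries 2 separate instances of a hydroxyl group (-OH) meeting every constraint; each maps to a distinct set of atoms, giving 2 matches.

2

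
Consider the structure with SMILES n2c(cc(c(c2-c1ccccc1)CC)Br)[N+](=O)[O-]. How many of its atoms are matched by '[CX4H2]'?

1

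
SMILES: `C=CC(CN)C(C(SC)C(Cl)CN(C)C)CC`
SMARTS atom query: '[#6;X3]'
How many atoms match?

2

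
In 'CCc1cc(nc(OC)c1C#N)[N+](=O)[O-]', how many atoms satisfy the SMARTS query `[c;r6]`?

5

Check the 15 heavy atoms by environment: 1× n (aromatic, in 6-ring) → no; 5× c (aromatic, in 6-ring) → match; 4× C (acyclic) → no; 2× O (acyclic) → no; 1× N (acyclic) → no; 1× N (charge +1, acyclic) → no; 1× O (charge -1, acyclic) → no.
That gives 5 matching atoms.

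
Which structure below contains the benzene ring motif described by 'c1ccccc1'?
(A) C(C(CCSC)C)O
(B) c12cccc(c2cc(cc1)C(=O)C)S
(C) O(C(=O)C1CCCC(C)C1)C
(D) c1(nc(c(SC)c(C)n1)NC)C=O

c1ccccc1 describes six aromatic carbons in a ring (a benzene ring).
(A) has a methyl group (-CH3) but no six-membered all-carbon aromatic ring is present.
(B) contains the required atom environment, so the pattern matches.
(C) has a methyl group (-CH3) but no six-membered all-carbon aromatic ring is present.
(D) has a methyl group (-CH3) but no six-membered all-carbon aromatic ring is present.
So the answer is (B).

B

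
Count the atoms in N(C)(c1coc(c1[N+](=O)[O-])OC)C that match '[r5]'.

The query [r5] means: r5 matches atoms in a five-membered ring.
Check the 13 heavy atoms by environment: 1× o (aromatic, in 5-ring) → match; 4× c (aromatic, in 5-ring) → match; 1× N (charge +1, acyclic) → no; 1× O (charge -1, acyclic) → no; 2× O (acyclic) → no; 1× N (acyclic) → no; 3× C (acyclic) → no.
Summing the matching environments: 1 + 4 = 5 matching atoms.

5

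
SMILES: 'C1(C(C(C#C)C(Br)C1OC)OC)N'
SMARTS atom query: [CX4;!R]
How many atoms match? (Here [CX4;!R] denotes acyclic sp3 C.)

2

The query [CX4;!R] means: aliphatic carbon with four total connections, not in a ring.
Check the 13 heavy atoms by environment: 5× C (X4, in 5-ring) → no; 1× N (X3, acyclic) → no; 2× O (X2, acyclic) → no; 2× C (X4, acyclic) → match; 2× C (X2, acyclic) → no; 1× Br (X1, acyclic) → no.
That gives 2 matching atoms.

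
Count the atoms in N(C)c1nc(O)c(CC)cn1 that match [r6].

The query [r6] means: r6 matches atoms in a six-membered ring.
Check the 11 heavy atoms by environment: 2× n (aromatic, in 6-ring) → match; 4× c (aromatic, in 6-ring) → match; 1× O (acyclic) → no; 3× C (acyclic) → no; 1× N (acyclic) → no.
Summing the matching environments: 2 + 4 = 6 matching atoms.

6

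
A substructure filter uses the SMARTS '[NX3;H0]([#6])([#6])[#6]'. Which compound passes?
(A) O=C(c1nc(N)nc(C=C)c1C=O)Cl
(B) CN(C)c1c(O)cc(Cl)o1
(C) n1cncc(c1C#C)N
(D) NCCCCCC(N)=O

[NX3;H0]([#6])([#6])[#6] describes a trivalent nitrogen with no H, bonded to three carbons (a tertiary amine).
(A) has a primary amino group (-NH2) but the nitrogen has H2, not H0 with three carbons.
(B) contains a dimethylamino group (-N(CH3)2), which satisfies every atom and bond constraint.
(C) has a primary amino group (-NH2) but the nitrogen has H2, not H0 with three carbons.
(D) has a primary amino group (-NH2) but the nitrogen has H2, not H0 with three carbons.
So the answer is (B).

B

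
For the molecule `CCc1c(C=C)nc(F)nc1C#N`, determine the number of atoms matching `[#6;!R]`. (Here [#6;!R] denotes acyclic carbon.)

The query [#6;!R] means: carbon not in any ring.
Check the 13 heavy atoms by environment: 2× n (aromatic, in 6-ring) → no; 4× c (aromatic, in 6-ring) → no; 5× C (acyclic) → match; 1× N (acyclic) → no; 1× F (acyclic) → no.
That gives 5 matching atoms.

5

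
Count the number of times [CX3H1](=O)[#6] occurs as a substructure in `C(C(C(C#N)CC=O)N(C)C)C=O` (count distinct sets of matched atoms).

2

[CX3H1](=O)[#6] is the SMARTS for an aldehyde: an sp2 carbon with one H, double-bonded to O and single-bonded to carbon.
The molecule carries 2 separate instances of an aldehyde (-CHO) meeting every constraint; each maps to a distinct set of atoms, giving 2 matches.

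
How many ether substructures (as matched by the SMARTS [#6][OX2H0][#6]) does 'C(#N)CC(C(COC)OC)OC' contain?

[#6][OX2H0][#6] is the SMARTS for an ether: an aliphatic oxygen bridging two carbons with no H on the oxygen.
The molecule carries 3 separate instances of a methoxy ether (-OCH3) meeting every constraint; each maps to a distinct set of atoms, giving 3 matches.

3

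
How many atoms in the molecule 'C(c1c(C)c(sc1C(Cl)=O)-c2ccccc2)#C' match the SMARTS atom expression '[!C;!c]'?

The query [!C;!c] means: neither aliphatic nor aromatic carbon — same as [!#6].
Check the 17 heavy atoms by environment: 1× s (aromatic) → match; 10× c (aromatic) → no; 4× C → no; 1× O → match; 1× Cl → match.
Summing the matching environments: 1 + 1 + 1 = 3 matching atoms.

3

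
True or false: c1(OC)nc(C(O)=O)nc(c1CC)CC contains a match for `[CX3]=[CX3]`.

The pattern [CX3]=[CX3] describes a non-aromatic C=C double bond between two sp2 carbons — an alkene.
The closest candidate here is an ethyl group (-CH2CH3), but its C-C bond is a single bond between CX4 carbons, not CX3=CX3. No other fragment satisfies the full query, so there is no match.

False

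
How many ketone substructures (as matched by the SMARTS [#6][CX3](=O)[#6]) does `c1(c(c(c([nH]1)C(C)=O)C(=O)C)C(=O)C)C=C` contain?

3

[#6][CX3](=O)[#6] is the SMARTS for a ketone: a carbonyl carbon (no H) flanked by two carbons.
The molecule carries 3 separate instances of an acetyl/ketone group (-C(=O)CH3) meeting every constraint; each maps to a distinct set of atoms, giving 3 matches.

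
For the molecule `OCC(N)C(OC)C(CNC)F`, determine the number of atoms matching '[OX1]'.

0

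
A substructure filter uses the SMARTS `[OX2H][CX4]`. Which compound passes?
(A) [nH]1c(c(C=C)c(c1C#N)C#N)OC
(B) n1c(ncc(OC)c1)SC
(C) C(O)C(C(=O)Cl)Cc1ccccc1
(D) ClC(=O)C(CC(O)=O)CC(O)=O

[OX2H][CX4] describes a hydroxyl oxygen bound to an sp3 (X4) carbon (an aliphatic alcohol).
(A) has a methoxy ether (-OCH3) but the oxygen has H0 (ether), not H1.
(B) has a methoxy ether (-OCH3) but the oxygen has H0 (ether), not H1.
(C) contains a hydroxyl group (-OH), which satisfies every atom and bond constraint.
(D) has a carboxylic acid group (-C(=O)OH) but the -OH is on a CX3 carbonyl carbon, not a CX4 carbon.
So the answer is (C).

C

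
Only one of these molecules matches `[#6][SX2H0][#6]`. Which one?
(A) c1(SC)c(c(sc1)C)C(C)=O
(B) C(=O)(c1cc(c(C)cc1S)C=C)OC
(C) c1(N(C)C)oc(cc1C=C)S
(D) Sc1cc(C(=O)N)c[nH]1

A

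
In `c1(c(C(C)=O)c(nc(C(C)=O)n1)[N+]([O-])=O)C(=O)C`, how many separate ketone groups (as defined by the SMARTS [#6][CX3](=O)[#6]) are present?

[#6][CX3](=O)[#6] is the SMARTS for a ketone: a carbonyl carbon (no H) flanked by two carbons.
The molecule carries 3 separate instances of an acetyl/ketone group (-C(=O)CH3) meeting every constraint; each maps to a distinct set of atoms, giving 3 matches.

3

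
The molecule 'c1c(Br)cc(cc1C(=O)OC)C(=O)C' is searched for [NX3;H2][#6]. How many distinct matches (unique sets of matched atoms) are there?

0

[NX3;H2][#6] is the SMARTS for a primary amine: a trivalent nitrogen with two H attached to carbon.
No fragment in the molecule satisfies every constraint, giving 0 matches.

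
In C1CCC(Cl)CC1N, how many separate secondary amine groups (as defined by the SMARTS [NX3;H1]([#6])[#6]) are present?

[NX3;H1]([#6])[#6] is the SMARTS for a secondary amine: a trivalent nitrogen with one H, bonded to two carbons.
The molecule has a primary amino group (-NH2), but the nitrogen has H2 and only one carbon neighbour; nothing else fits, so there are 0 matches.

0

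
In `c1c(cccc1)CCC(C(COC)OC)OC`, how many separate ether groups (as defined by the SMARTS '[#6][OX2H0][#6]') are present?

[#6][OX2H0][#6] is the SMARTS for an ether: an aliphatic oxygen bridging two carbons with no H on the oxygen.
The molecule carries 3 separate instances of a methoxy ether (-OCH3) meeting every constraint; each maps to a distinct set of atoms, giving 3 matches.

3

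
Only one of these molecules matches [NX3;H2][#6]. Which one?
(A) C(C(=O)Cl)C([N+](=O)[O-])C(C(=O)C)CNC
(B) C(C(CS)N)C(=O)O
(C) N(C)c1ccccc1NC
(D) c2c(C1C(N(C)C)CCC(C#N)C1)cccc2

B

[NX3;H2][#6] describes a trivalent nitrogen with two H attached to carbon (a primary amine).
(A) has an N-methylamino group (-NHCH3) but the nitrogen bears two carbons and only one H (H1), not H2.
(B) contains a primary amino group (-NH2), which satisfies every atom and bond constraint.
(C) has an N-methylamino group (-NHCH3) but the nitrogen bears two carbons and only one H (H1), not H2.
(D) has a dimethylamino group (-N(CH3)2) but the nitrogen has H0, not H2.
So the answer is (B).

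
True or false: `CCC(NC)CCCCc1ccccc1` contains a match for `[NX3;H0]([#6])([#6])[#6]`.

False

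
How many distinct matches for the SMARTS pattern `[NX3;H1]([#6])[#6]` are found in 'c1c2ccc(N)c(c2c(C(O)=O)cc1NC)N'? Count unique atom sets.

[NX3;H1]([#6])[#6] is the SMARTS for a secondary amine: a trivalent nitrogen with one H, bonded to two carbons.
Exactly one fragment in the molecule meets all constraints, giving 1 match.

1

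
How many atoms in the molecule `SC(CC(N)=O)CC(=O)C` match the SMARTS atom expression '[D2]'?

2

Check the 10 heavy atoms by environment: 2× C (D2) → match; 3× C (D3) → no; 2× O (D1) → no; 1× N (D1) → no; 1× C (D1) → no; 1× S (D1) → no.
That gives 2 matching atoms.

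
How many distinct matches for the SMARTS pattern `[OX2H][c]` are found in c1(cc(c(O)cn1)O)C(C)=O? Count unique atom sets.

[OX2H][c] is the SMARTS for a phenol: a hydroxyl oxygen attached to an aromatic carbon.
The molecule carries 2 separate instances of a hydroxyl group (-OH) meeting every constraint; each maps to a distinct set of atoms, giving 2 matches.

2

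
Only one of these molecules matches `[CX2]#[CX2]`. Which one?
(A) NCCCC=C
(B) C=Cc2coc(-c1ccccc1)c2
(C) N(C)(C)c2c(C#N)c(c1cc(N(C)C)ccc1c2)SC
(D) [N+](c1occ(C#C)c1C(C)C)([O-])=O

D

[CX2]#[CX2] describes a carbon-carbon triple bond (an alkyne).
(A) has a vinyl group (-CH=CH2) but the C=C is a double bond; both carbons are CX3, not CX2.
(B) has a vinyl group (-CH=CH2) but the C=C is a double bond; both carbons are CX3, not CX2.
(C) has a nitrile (-C#N) but the triple bond is C#N, not C#C.
(D) contains an ethynyl group (-C#CH), which satisfies every atom and bond constraint.
So the answer is (D).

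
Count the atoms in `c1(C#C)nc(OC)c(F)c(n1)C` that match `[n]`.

2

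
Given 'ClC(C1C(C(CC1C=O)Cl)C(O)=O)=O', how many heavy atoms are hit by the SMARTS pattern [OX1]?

3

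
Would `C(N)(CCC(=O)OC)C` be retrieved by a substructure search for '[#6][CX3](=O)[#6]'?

The pattern [#6][CX3](=O)[#6] describes a carbonyl carbon (no H) flanked by two carbons — a ketone.
The closest candidate here is a methyl-ester group (-C(=O)OCH3), but one neighbour of the carbonyl carbon is O, not C. No other fragment satisfies the full query, so there is no match.

No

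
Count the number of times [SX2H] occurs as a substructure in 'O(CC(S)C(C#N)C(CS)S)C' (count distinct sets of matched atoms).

3

[SX2H] is the SMARTS for a thiol: an aliphatic sulfur with two connections, one being H.
The molecule carries 3 separate instances of a thiol (-SH) meeting every constraint; each maps to a distinct set of atoms, giving 3 matches.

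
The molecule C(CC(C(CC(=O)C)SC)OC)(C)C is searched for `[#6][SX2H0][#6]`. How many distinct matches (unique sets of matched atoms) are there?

1

[#6][SX2H0][#6] is the SMARTS for a thioether: an aliphatic sulfur bridging two carbons with no H on the sulfur.
Exactly one fragment in the molecule meets all constraints, giving 1 match.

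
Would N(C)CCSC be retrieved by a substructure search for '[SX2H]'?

No

The pattern [SX2H] describes an aliphatic sulfur with two connections, one being H — a thiol.
The closest candidate here is a methylthio ether (-SCH3), but the sulfur has H0 (bonded to two carbons), not H1. No other fragment satisfies the full query, so there is no match.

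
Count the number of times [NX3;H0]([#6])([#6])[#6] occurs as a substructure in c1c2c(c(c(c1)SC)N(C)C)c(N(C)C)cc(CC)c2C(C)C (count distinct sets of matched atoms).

2

[NX3;H0]([#6])([#6])[#6] is the SMARTS for a tertiary amine: a trivalent nitrogen with no H, bonded to three carbons.
The molecule carries 2 separate instances of a dimethylamino group (-N(CH3)2) meeting every constraint; each maps to a distinct set of atoms, giving 2 matches.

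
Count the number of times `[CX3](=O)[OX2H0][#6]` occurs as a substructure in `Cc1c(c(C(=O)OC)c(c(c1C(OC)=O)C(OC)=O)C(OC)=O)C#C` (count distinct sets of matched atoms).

[CX3](=O)[OX2H0][#6] is the SMARTS for an ester: a carbonyl carbon bonded to an oxygen that is itself bonded to carbon (no H on that O).
The molecule carries 4 separate instances of a methyl-ester group (-C(=O)OCH3) meeting every constraint; each maps to a distinct set of atoms, giving 4 matches.

4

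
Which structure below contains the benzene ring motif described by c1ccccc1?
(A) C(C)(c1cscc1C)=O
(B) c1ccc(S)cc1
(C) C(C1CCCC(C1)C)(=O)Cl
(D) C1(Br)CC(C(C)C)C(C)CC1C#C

c1ccccc1 describes six aromatic carbons in a ring (a benzene ring).
(A) has a methyl group (-CH3) but no six-membered all-carbon aromatic ring is present.
(B) contains the required atom environment, so the pattern matches.
(C) has a methyl group (-CH3) but no six-membered all-carbon aromatic ring is present.
(D) has a methyl group (-CH3) but no six-membered all-carbon aromatic ring is present.
So the answer is (B).

B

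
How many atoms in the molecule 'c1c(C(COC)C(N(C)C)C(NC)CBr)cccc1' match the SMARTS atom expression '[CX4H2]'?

The query [CX4H2] means: sp3 carbon (X4) with exactly two hydrogens.
Check the 19 heavy atoms by environment: 2× C (H2, X4) → match; 3× C (H1, X4) → no; 1× c (aromatic, H0, X3) → no; 5× c (aromatic, H1, X3) → no; 1× O (H0, X2) → no; 4× C (H3, X4) → no; 1× N (H1, X3) → no; 1× Br (H0, X1) → no; 1× N (H0, X3) → no.
That gives 2 matching atoms.

2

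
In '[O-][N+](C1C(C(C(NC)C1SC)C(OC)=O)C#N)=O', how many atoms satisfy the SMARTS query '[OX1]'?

3

The query [OX1] means: aliphatic oxygen with one total connection — typically a carbonyl =O or an oxide.
Check the 18 heavy atoms by environment: 8× C (X4) → no; 1× N (charge +1, X3) → no; 1× O (charge -1, X1) → match; 2× O (X1) → match; 1× C (X2) → no; 1× N (X1) → no; 1× N (X3) → no; 1× C (X3) → no; 1× O (X2) → no; 1× S (X2) → no.
Summing the matching environments: 1 + 2 = 3 matching atoms.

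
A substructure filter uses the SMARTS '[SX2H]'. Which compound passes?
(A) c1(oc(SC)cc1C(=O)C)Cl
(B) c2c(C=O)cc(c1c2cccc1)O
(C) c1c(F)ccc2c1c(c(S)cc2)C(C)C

[SX2H] describes an aliphatic sulfur with two connections, one being H (a thiol).
(A) has a methylthio ether (-SCH3) but the sulfur has H0 (bonded to two carbons), not H1.
(B) has a hydroxyl group (-OH) but it is an -OH, not an -SH.
(C) contains a thiol (-SH), which satisfies every atom and bond constraint.
So the answer is (C).

C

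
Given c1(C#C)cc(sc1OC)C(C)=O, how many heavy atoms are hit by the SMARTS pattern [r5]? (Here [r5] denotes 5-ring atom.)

5

The query [r5] means: r5 matches atoms in a five-membered ring.
Check the 12 heavy atoms by environment: 1× s (aromatic, in 5-ring) → match; 4× c (aromatic, in 5-ring) → match; 5× C (acyclic) → no; 2× O (acyclic) → no.
Summing the matching environments: 1 + 4 = 5 matching atoms.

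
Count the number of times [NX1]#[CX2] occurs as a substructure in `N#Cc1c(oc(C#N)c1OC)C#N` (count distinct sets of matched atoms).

3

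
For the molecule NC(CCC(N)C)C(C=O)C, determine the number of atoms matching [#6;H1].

The query [#6;H1] means: any carbon bearing exactly one hydrogen.
Check the 11 heavy atoms by environment: 2× C (H3) → no; 4× C (H1) → match; 2× C (H2) → no; 1× O (H0) → no; 2× N (H2) → no.
That gives 4 matching atoms.

4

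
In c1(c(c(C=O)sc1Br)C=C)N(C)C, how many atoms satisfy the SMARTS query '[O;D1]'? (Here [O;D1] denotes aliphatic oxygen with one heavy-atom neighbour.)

1

The query [O;D1] means: aliphatic oxygen bonded to exactly one heavy atom.
Check the 13 heavy atoms by environment: 1× s (aromatic, D2) → no; 4× c (aromatic, D3) → no; 2× C (D2) → no; 1× O (D1) → match; 1× N (D3) → no; 3× C (D1) → no; 1× Br (D1) → no.
That gives 1 matching atom.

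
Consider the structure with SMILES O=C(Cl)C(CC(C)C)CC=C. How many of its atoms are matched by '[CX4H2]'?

Check the 11 heavy atoms by environment: 2× C (H2, X4) → match; 2× C (H1, X4) → no; 1× C (H0, X3) → no; 1× O (H0, X1) → no; 1× Cl (H0, X1) → no; 2× C (H3, X4) → no; 1× C (H1, X3) → no; 1× C (H2, X3) → no.
That gives 2 matching atoms.

2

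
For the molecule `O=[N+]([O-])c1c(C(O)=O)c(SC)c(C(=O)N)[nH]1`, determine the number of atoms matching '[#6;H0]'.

6

The query [#6;H0] means: any carbon with no attached hydrogen.
Check the 16 heavy atoms by environment: 1× n (aromatic, H1) → no; 4× c (aromatic, H0) → match; 1× N (charge +1, H0) → no; 1× O (charge -1, H0) → no; 3× O (H0) → no; 2× C (H0) → match; 1× O (H1) → no; 1× N (H2) → no; 1× S (H0) → no; 1× C (H3) → no.
Summing the matching environments: 4 + 2 = 6 matching atoms.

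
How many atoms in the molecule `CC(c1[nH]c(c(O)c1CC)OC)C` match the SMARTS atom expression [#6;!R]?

6

The query [#6;!R] means: carbon not in any ring.
Check the 13 heavy atoms by environment: 1× n (aromatic, in 5-ring) → no; 4× c (aromatic, in 5-ring) → no; 6× C (acyclic) → match; 2× O (acyclic) → no.
That gives 6 matching atoms.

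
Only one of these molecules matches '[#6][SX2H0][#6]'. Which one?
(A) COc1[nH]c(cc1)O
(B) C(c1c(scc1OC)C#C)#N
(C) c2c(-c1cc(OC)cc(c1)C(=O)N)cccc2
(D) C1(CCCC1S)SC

D

[#6][SX2H0][#6] describes an aliphatic sulfur bridging two carbons with no H on the sulfur (a thioether).
(A) has a methoxy ether (-OCH3) but the bridging atom is O, not S.
(B) has a methoxy ether (-OCH3) but the bridging atom is O, not S.
(C) has a methoxy ether (-OCH3) but the bridging atom is O, not S.
(D) contains a methylthio ether (-SCH3), which satisfies every atom and bond constraint.
So the answer is (D).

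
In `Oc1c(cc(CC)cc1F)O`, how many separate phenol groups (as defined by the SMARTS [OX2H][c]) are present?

2

[OX2H][c] is the SMARTS for a phenol: a hydroxyl oxygen attached to an aromatic carbon.
The molecule carries 2 separate instances of a hydroxyl group (-OH) meeting every constraint; each maps to a distinct set of atoms, giving 2 matches.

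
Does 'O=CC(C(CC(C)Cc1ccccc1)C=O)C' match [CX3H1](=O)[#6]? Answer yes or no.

Yes

The pattern [CX3H1](=O)[#6] describes an sp2 carbon with one H, double-bonded to O and single-bonded to carbon — an aldehyde.
The molecule carries an aldehyde (-CHO), whose atoms satisfy every constraint of the query, so the pattern matches.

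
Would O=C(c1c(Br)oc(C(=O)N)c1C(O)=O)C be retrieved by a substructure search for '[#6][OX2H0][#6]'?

No

The pattern [#6][OX2H0][#6] describes an aliphatic oxygen bridging two carbons with no H on the oxygen — an ether.
The closest candidate here is a carboxylic acid group (-C(=O)OH), but the -OH oxygen has H1; the =O is OX1, not OX2. No other fragment satisfies the full query, so there is no match.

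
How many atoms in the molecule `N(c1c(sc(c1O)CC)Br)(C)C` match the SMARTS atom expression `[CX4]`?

The query [CX4] means: C with X4: aliphatic carbon with exactly 4 total connections (bonds + H).
Check the 12 heavy atoms by environment: 1× s (aromatic, X2) → no; 4× c (aromatic, X3) → no; 1× O (X2) → no; 1× Br (X1) → no; 1× N (X3) → no; 4× C (X4) → match.
That gives 4 matching atoms.

4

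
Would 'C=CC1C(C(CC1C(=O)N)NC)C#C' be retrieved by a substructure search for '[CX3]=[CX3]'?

The pattern [CX3]=[CX3] describes a non-aromatic C=C double bond between two sp2 carbons — an alkene.
The molecule carries a vinyl group (-CH=CH2), whose atoms satisfy every constraint of the query, so the pattern matches.

Yes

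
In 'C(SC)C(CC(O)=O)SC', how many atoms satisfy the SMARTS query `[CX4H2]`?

2

Check the 10 heavy atoms by environment: 2× C (H2, X4) → match; 1× C (H1, X4) → no; 2× S (H0, X2) → no; 2× C (H3, X4) → no; 1× C (H0, X3) → no; 1× O (H0, X1) → no; 1× O (H1, X2) → no.
That gives 2 matching atoms.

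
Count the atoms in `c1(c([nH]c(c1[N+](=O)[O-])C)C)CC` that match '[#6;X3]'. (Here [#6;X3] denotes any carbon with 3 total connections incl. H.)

4

The query [#6;X3] means: any carbon (aromatic or not) with three total connections.
Check the 12 heavy atoms by environment: 1× n (aromatic, X3) → no; 4× c (aromatic, X3) → match; 4× C (X4) → no; 1× N (charge +1, X3) → no; 1× O (charge -1, X1) → no; 1× O (X1) → no.
That gives 4 matching atoms.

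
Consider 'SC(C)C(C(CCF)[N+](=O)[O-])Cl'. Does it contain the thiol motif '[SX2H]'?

Yes

The pattern [SX2H] describes an aliphatic sulfur with two connections, one being H — a thiol.
The molecule carries a thiol (-SH), whose atoms satisfy every constraint of the query, so the pattern matches.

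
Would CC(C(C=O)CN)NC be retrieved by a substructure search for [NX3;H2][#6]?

Yes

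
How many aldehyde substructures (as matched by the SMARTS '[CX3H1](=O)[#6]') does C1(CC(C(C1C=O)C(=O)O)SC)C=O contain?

[CX3H1](=O)[#6] is the SMARTS for an aldehyde: an sp2 carbon with one H, double-bonded to O and single-bonded to carbon.
The molecule carries 2 separate instances of an aldehyde (-CHO) meeting every constraint; each maps to a distinct set of atoms, giving 2 matches.

2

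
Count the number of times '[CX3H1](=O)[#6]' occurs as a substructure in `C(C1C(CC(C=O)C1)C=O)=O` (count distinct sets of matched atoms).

3

[CX3H1](=O)[#6] is the SMARTS for an aldehyde: an sp2 carbon with one H, double-bonded to O and single-bonded to carbon.
The molecule carries 3 separate instances of an aldehyde (-CHO) meeting every constraint; each maps to a distinct set of atoms, giving 3 matches.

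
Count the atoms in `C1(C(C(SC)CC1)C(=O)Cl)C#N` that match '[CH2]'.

2

The query [CH2] means: aliphatic carbon with exactly two hydrogens.
Check the 12 heavy atoms by environment: 3× C (H1) → no; 2× C (H2) → match; 2× C (H0) → no; 1× O (H0) → no; 1× Cl (H0) → no; 1× S (H0) → no; 1× C (H3) → no; 1× N (H0) → no.
That gives 2 matching atoms.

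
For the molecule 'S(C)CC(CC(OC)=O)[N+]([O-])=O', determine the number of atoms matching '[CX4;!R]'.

The query [CX4;!R] means: aliphatic carbon with four total connections, not in a ring.
Check the 12 heavy atoms by environment: 5× C (X4, acyclic) → match; 1× S (X2, acyclic) → no; 1× C (X3, acyclic) → no; 2× O (X1, acyclic) → no; 1× O (X2, acyclic) → no; 1× N (charge +1, X3, acyclic) → no; 1× O (charge -1, X1, acyclic) → no.
That gives 5 matching atoms.

5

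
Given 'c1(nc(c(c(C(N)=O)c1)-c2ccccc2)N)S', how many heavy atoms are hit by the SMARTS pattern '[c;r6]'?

11

The query [c;r6] means: aromatic carbon that belongs to a six-membered ring.
Check the 17 heavy atoms by environment: 1× n (aromatic, in 6-ring) → no; 11× c (aromatic, in 6-ring) → match; 2× N (acyclic) → no; 1× S (acyclic) → no; 1× C (acyclic) → no; 1× O (acyclic) → no.
That gives 11 matching atoms.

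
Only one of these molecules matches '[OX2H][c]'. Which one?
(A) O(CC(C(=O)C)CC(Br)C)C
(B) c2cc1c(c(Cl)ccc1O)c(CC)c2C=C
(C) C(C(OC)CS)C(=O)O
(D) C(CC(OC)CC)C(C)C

[OX2H][c] describes a hydroxyl oxygen attached to an aromatic carbon (a phenol).
(A) has a methoxy ether (-OCH3) but the oxygen has H0, not H1.
(B) contains a hydroxyl group (-OH), which satisfies every atom and bond constraint.
(C) has a methoxy ether (-OCH3) but the oxygen has H0, not H1.
(D) has a methoxy ether (-OCH3) but the oxygen has H0, not H1.
So the answer is (B).

B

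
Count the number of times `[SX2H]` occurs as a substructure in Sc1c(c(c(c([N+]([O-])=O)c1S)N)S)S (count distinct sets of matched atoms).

4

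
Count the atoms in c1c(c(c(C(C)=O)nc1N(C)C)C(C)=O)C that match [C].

The query [C] means: uppercase C matches aliphatic (non-aromatic) carbon only.
Check the 16 heavy atoms by environment: 1× n (aromatic) → no; 5× c (aromatic) → no; 7× C → match; 2× O → no; 1× N → no.
That gives 7 matching atoms.

7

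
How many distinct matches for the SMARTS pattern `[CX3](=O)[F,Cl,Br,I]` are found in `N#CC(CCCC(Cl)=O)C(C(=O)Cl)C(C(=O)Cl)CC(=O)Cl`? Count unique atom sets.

4

[CX3](=O)[F,Cl,Br,I] is the SMARTS for an acyl halide: a carbonyl carbon bonded to a halogen.
The molecule carries 4 separate instances of an acyl chloride (-C(=O)Cl) meeting every constraint; each maps to a distinct set of atoms, giving 4 matches.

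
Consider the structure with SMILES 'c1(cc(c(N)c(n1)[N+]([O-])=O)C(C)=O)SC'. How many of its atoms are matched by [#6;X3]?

6

The query [#6;X3] means: any carbon (aromatic or not) with three total connections.
Check the 15 heavy atoms by environment: 1× n (aromatic, X2) → no; 5× c (aromatic, X3) → match; 1× S (X2) → no; 2× C (X4) → no; 1× N (X3) → no; 1× N (charge +1, X3) → no; 1× O (charge -1, X1) → no; 2× O (X1) → no; 1× C (X3) → match.
Summing the matching environments: 5 + 1 = 6 matching atoms.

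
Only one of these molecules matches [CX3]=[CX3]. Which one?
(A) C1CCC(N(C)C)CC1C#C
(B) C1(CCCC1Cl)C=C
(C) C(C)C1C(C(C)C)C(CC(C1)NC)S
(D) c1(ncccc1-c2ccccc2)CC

[CX3]=[CX3] describes a non-aromatic C=C double bond between two sp2 carbons (an alkene).
(A) has an ethynyl group (-C#CH) but the C-C bond is a triple bond, not a double bond.
(B) contains a vinyl group (-CH=CH2), which satisfies every atom and bond constraint.
(C) has an ethyl group (-CH2CH3) but its C-C bond is a single bond between CX4 carbons, not CX3=CX3.
(D) has an ethyl group (-CH2CH3) but its C-C bond is a single bond between CX4 carbons, not CX3=CX3.
So the answer is (B).

B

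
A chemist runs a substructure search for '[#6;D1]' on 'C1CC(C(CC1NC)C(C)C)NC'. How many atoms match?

4

The query [#6;D1] means: carbon bonded to exactly one heavy atom.
Check the 13 heavy atoms by environment: 4× C (D3) → no; 3× C (D2) → no; 2× N (D2) → no; 4× C (D1) → match.
That gives 4 matching atoms.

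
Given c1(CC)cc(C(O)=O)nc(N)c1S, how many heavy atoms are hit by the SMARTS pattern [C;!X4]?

1

Check the 13 heavy atoms by environment: 1× n (aromatic, X2) → no; 5× c (aromatic, X3) → no; 1× S (X2) → no; 1× C (X3) → match; 1× O (X1) → no; 1× O (X2) → no; 1× N (X3) → no; 2× C (X4) → no.
That gives 1 matching atom.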